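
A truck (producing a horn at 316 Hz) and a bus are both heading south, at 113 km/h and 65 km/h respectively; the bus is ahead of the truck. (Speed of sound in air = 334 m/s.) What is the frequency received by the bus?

330 Hz

113 km/h = 31.39 m/s; 65 km/h = 18.06 m/s.
The bus is ahead, so the truck is moving toward it while the bus is moving away from the truck.
General Doppler shift: f' = f · (v − v_o)/(v − v_s).
f' = 316 × (334 − 18.06)/(334 − 31.39) = 316 × 315.94/302.61 ≈ 330 Hz.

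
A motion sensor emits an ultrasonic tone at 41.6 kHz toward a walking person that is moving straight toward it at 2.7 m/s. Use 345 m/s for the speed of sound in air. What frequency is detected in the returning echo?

The walking person first receives the wave as a moving observer: f₁ = f₀ · (v + u)/v = 41.6 × (345 + 2.7)/345 ≈ 41.9 kHz.
The reflection then acts as a moving source: f₂ = f₁ · v/(v − u) ≈ 42.3 kHz.
Equivalently f₂ = f₀ · (v + u)/(v − u).

42.3 kHz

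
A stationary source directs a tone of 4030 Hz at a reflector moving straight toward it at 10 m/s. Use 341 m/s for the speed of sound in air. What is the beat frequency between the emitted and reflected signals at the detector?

244 Hz

At the reflector (a moving observer), f₁ = f₀ · (v + u)/v = 4030 × 351/341 ≈ 4148 Hz.
The reflection then acts as a moving source: f₂ = f₁ · v/(v − u) ≈ 4274 Hz.
Equivalently f₂ = f₀ · (v + u)/(v − u).
Beat frequency: |f₂ − f₀| = 2u·f₀/(v − u) = 2 × 10 × 4030/331 ≈ 244 Hz.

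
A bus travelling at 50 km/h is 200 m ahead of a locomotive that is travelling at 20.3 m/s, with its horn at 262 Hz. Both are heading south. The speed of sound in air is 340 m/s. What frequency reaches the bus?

267 Hz

50 km/h = 13.89 m/s.
The bus is ahead, so the locomotive is moving toward it while the bus is moving away from the locomotive.
General Doppler shift: f' = f · (v − v_o)/(v − v_s).
f' = 262 × (340 − 13.89)/(340 − 20.3) = 262 × 326.11/319.7 ≈ 267 Hz.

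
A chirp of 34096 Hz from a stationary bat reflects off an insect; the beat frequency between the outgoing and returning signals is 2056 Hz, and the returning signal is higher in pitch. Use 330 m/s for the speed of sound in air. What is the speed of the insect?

Double Doppler shift off a moving reflector: f₂ = f₀ · (v + u)/(v − u) (u > 0 toward emitter).
Returning signal is higher, so f₂ = f₀ + Δf = 34096 + 2056 = 36152 Hz.
Rearranging, u = v · (f₂ − f₀)/(f₂ + f₀) = 330 × 2056/70248 ≈ 9.7 m/s.
So the insect is moving at 9.7 m/s toward the emitter.

9.7 m/s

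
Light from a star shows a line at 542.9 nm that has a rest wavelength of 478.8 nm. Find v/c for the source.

λ'/λ₀ = 1.1339 > 1 (redshift), so the source is receding.
λ'/λ₀ = √((1 + β)/(1 − β)) for a receding source ⇒ β = (r² − 1)/(r² + 1) with r = λ'/λ₀.
β = (1.2857 − 1)/(1.2857 + 1) ≈ 0.125.

0.125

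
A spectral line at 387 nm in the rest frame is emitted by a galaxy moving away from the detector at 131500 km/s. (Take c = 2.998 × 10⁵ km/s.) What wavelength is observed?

β = v/c = 131500/299800 = 0.4386.
Relativistic Doppler for wavelength: λ' = λ₀ · √((1 + β)/(1 − β)).
λ' = 387 × √(1.4386/0.5614) = 387 × 1.60084 ≈ 619.5 nm.

619.5 nm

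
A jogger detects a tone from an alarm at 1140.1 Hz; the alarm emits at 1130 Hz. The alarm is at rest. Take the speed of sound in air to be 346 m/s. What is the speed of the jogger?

f' > f, so the jogger is approaching.
f' = f · (v + v_o)/v ⇒ v_o = v · |f'/f − 1|.
v_o = 346 × |1140.1/1130 − 1| = 346 × 0.008938 ≈ 3.1 m/s.

3.1 m/s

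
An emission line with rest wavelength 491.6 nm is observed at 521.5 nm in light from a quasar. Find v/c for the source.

0.059

λ'/λ₀ = 1.0608 > 1 (redshift), so the source is receding.
λ'/λ₀ = √((1 + β)/(1 − β)) for a receding source ⇒ β = (r² − 1)/(r² + 1) with r = λ'/λ₀.
β = (1.1253 − 1)/(1.1253 + 1) ≈ 0.059.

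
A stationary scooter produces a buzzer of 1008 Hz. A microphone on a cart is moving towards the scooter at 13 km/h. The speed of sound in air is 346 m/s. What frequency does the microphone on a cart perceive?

1019 Hz

13 km/h = 3.611 m/s.
Only the observer moves, toward the source, so f' = f · (v + v_o)/v.
f' = 1008 × (346 + 3.611)/346 = 1008 × 349.61/346 ≈ 1019 Hz.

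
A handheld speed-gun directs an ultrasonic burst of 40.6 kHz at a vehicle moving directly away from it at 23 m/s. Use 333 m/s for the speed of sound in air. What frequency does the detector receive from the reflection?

35.4 kHz

At the vehicle (a moving observer), f₁ = f₀ · (v − u)/v = 40.6 × 310/333 ≈ 37.8 kHz.
On reflection it acts as a source moving away from the stationary detector: f₂ = f₁ · v/(v + u) = 37.8 × 333/356 ≈ 35.4 kHz.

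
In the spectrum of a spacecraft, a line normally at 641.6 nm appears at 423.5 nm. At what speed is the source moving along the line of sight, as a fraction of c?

0.393

λ'/λ₀ = 0.6601 < 1 (blueshift), so the source is approaching.
λ'/λ₀ = √((1 − β)/(1 + β)) for an approaching source ⇒ β = (1 − r²)/(1 + r²) with r = λ'/λ₀.
β = (1 − 0.4357)/(1 + 0.4357) ≈ 0.393.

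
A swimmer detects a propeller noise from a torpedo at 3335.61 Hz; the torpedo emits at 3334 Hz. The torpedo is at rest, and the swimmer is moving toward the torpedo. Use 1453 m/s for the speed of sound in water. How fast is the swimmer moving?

f' = f · (v + v_o)/v ⇒ v_o = v · |f'/f − 1|.
v_o = 1453 × |3335.61/3334 − 1| = 1453 × 0.0004829 ≈ 0.70 m/s.

0.70 m/s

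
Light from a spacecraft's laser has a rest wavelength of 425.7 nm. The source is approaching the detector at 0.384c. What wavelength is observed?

Relativistic Doppler for wavelength: λ' = λ₀ · √((1 − β)/(1 + β)).
λ' = 425.7 × √(0.6160/1.3840) = 425.7 × 0.66715 ≈ 284.0 nm.

284.0 nm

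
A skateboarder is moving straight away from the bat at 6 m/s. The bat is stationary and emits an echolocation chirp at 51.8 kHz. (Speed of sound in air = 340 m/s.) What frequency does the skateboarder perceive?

Moving observer, stationary source: f' = f · (v − v_o)/v.
f' = 51.8 × (340 − 6)/340 = 51.8 × 334/340 ≈ 50.9 kHz.

50.9 kHz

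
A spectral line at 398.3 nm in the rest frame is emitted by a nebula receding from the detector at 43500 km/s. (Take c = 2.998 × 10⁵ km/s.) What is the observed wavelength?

461.0 nm

β = v/c = 43500/299800 = 0.1451.
Relativistic Doppler for wavelength: λ' = λ₀ · √((1 + β)/(1 − β)).
λ' = 398.3 × √(1.1451/0.8549) = 398.3 × 1.15734 ≈ 461.0 nm.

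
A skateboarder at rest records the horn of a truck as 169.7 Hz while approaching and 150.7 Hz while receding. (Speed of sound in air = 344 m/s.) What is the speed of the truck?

20.4 m/s

f₁/f₂ = (v + v_s)/(v − v_s), so v_s = v · (f₁ − f₂)/(f₁ + f₂).
v_s = 344 × (169.7 − 150.7)/(169.7 + 150.7) = 344 × 19.0/320.4 ≈ 20.4 m/s.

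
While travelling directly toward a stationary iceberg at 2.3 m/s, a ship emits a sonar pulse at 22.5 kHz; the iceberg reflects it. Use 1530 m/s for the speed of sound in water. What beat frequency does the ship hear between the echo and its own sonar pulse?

The iceberg receives the sound from a moving source: f₁ = f₀ · v/(v − v_e) = 22.5 × 1530/1527.7 ≈ 22.5339 kHz.
On the return leg the ship is a moving observer: f₂ = f₁ · (v + v_e)/v = 22.5339 × 1532.3/1530 ≈ 22.5677 kHz.
Beat against the emitted tone (with f₀ = 22500 Hz): |f₂ − f₀| = 2v_e·f₀/(v − v_e) = 2 × 2.3 × 22500/1527.7 ≈ 68 Hz.

68 Hz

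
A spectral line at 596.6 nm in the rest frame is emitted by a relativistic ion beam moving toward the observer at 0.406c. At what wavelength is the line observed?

387.8 nm

Relativistic Doppler for wavelength: λ' = λ₀ · √((1 − β)/(1 + β)).
λ' = 596.6 × √(0.5940/1.4060) = 596.6 × 0.64998 ≈ 387.8 nm.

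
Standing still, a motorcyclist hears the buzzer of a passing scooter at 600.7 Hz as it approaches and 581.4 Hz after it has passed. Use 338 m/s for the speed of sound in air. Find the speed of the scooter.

5.5 m/s

f₁/f₂ = (v + v_s)/(v − v_s), so v_s = v · (f₁ − f₂)/(f₁ + f₂).
v_s = 338 × (600.7 − 581.4)/(600.7 + 581.4) = 338 × 19.3/1182.1 ≈ 5.5 m/s.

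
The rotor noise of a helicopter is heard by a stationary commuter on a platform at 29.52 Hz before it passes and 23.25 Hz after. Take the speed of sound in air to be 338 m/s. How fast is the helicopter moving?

f₁/f₂ = (v + v_s)/(v − v_s), so v_s = v · (f₁ − f₂)/(f₁ + f₂).
v_s = 338 × (29.52 − 23.25)/(29.52 + 23.25) = 338 × 6.27/52.77 ≈ 40 m/s.

40 m/s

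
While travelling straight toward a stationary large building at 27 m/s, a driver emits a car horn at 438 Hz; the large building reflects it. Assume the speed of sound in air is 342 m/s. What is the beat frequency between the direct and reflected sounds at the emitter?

The large building receives the sound from a moving source: f₁ = f₀ · v/(v − v_e) = 438 × 342/315 ≈ 475.5 Hz.
On the return leg the driver is a moving observer: f₂ = f₁ · (v + v_e)/v = 475.5 × 369/342 ≈ 513.1 Hz.
Equivalently f₂ = f₀ · (v + v_e)/(v − v_e).
Beat against the emitted tone: |f₂ − f₀| = 2v_e·f₀/(v − v_e) = 2 × 27 × 438/315 ≈ 75 Hz.

75 Hz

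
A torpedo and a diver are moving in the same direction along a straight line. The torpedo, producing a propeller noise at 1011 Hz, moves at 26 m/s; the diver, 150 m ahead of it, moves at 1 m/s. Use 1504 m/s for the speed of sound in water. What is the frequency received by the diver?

The diver is ahead, so the torpedo is moving toward it while the diver is moving away from the torpedo.
With source approaching and observer receding, f' = f · (v − v_o)/(v − v_s).
f' = 1011 × (1504 − 1)/(1504 − 26) = 1011 × 1503/1478 ≈ 1028 Hz.

1028 Hz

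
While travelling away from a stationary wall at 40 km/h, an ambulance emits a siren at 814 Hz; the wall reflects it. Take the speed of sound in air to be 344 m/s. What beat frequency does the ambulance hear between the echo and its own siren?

40 km/h = 11.11 m/s.
The wall receives the sound from a moving source: f₁ = f₀ · v/(v + v_e) = 814 × 344/355.11 ≈ 788.5 Hz.
On the return leg the ambulance is a moving observer: f₂ = f₁ · (v − v_e)/v = 788.5 × 332.89/344 ≈ 763.1 Hz.
Beat against the emitted tone: |f₂ − f₀| = 2v_e·f₀/(v + v_e) = 2 × 11.11 × 814/355.11 ≈ 50.9 Hz.

50.9 Hz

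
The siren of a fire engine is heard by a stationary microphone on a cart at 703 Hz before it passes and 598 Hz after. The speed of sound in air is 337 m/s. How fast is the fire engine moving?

f₁/f₂ = (v + v_s)/(v − v_s), so v_s = v · (f₁ − f₂)/(f₁ + f₂).
v_s = 337 × (703 − 598)/(703 + 598) = 337 × 105/1301 ≈ 27 m/s.

27 m/s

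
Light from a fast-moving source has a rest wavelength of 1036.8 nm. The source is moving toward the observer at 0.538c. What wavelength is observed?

Relativistic Doppler for wavelength: λ' = λ₀ · √((1 − β)/(1 + β)).
λ' = 1036.8 × √(0.4620/1.5380) = 1036.8 × 0.54808 ≈ 568.2 nm.

568.2 nm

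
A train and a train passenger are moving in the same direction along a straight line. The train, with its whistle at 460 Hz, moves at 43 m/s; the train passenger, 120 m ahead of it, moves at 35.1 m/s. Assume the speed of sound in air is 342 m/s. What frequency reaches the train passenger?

The train passenger is ahead, so the train is moving toward it while the train passenger is moving away from the train.
With source approaching and observer receding, f' = f · (v − v_o)/(v − v_s).
f' = 460 × (342 − 35.1)/(342 − 43) = 460 × 306.9/299 ≈ 472 Hz.

472 Hz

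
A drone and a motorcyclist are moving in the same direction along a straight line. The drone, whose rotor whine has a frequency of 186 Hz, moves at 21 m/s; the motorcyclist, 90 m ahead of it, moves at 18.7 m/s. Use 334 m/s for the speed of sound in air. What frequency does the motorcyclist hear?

The motorcyclist is ahead, so the drone is moving toward it while the motorcyclist is moving away from the drone.
With source approaching and observer receding, f' = f · (v − v_o)/(v − v_s).
f' = 186 × (334 − 18.7)/(334 − 21) = 186 × 315.3/313 ≈ 187 Hz.

187 Hz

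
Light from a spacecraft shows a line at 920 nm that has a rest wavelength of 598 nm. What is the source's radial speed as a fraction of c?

λ'/λ₀ = 1.5385 > 1 (redshift), so the source is receding.
λ'/λ₀ = √((1 + β)/(1 − β)) for a receding source ⇒ β = (r² − 1)/(r² + 1) with r = λ'/λ₀.
β = (2.3669 − 1)/(2.3669 + 1) ≈ 0.406.

0.406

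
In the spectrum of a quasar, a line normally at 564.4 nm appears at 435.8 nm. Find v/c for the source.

0.253c

λ'/λ₀ = 0.7721 < 1 (blueshift), so the source is approaching.
λ'/λ₀ = √((1 − β)/(1 + β)) for an approaching source ⇒ β = (1 − r²)/(1 + r²) with r = λ'/λ₀.
β = (1 − 0.5962)/(1 + 0.5962) ≈ 0.253.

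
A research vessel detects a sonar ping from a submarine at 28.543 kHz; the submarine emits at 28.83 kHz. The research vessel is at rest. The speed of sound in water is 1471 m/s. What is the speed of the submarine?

14.8 m/s

f' < f, so the submarine is receding.
f' = f · v/(v + v_s) ⇒ v_s = v · |1 − f/f'|.
v_s = 1471 × |1 − 28.83/28.543| = 1471 × 0.01006 ≈ 14.8 m/s.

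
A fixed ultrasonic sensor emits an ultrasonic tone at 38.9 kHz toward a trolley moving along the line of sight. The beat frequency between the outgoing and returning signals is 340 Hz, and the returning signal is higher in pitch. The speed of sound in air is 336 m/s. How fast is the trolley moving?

Double Doppler shift off a moving reflector: f₂ = f₀ · (v + u)/(v − u) (u > 0 toward emitter).
Returning signal is higher, so f₂ = f₀ + Δf = 38900 + 340 = 39240 Hz.
Rearranging, u = v · (f₂ − f₀)/(f₂ + f₀) = 336 × 340/78140 ≈ 1.46 m/s.
So the trolley is moving at 1.46 m/s toward the emitter.

1.46 m/s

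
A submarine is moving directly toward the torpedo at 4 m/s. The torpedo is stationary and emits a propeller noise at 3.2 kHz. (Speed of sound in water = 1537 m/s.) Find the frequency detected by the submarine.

Only the observer moves, toward the source, so f' = f · (v + v_o)/v.
f' = 3.2 × (1537 + 4)/1537 = 3.2 × 1541/1537 ≈ 3.21 kHz.

3.21 kHz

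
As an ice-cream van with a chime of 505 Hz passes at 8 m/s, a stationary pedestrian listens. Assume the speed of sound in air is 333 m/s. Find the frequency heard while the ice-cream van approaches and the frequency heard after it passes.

Approaching: f₁ = f · v/(v − v_s) = 505 × 333/325 ≈ 517 Hz.
Receding: f₂ = f · v/(v + v_s) = 505 × 333/341 ≈ 493 Hz.

517 Hz approaching; 493 Hz receding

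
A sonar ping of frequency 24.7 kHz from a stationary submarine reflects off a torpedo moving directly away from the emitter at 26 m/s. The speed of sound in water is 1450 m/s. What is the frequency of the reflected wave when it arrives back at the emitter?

23.8 kHz

The torpedo first receives the wave as a moving observer: f₁ = f₀ · (v − u)/v = 24.7 × (1450 − 26)/1450 ≈ 24.3 kHz.
On reflection it acts as a source moving away from the stationary detector: f₂ = f₁ · v/(v + u) = 24.3 × 1450/1476 ≈ 23.8 kHz.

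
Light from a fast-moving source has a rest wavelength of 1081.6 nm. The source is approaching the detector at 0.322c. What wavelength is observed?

774.6 nm

Relativistic Doppler for wavelength: λ' = λ₀ · √((1 − β)/(1 + β)).
λ' = 1081.6 × √(0.6780/1.3220) = 1081.6 × 0.71614 ≈ 774.6 nm.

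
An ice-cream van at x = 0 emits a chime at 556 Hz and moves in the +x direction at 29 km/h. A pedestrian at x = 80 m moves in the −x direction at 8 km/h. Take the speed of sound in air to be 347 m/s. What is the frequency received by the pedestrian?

29 km/h = 8.056 m/s; 8 km/h = 2.222 m/s.
The observer lies on the +x side, so the source is heading toward the observer and the observer is heading toward the source.
Both move, so f' = f · (v + v_o)/(v − v_s).
f' = 556 × (347 + 2.222)/(347 − 8.056) = 556 × 349.22/338.94 ≈ 573 Hz.

573 Hz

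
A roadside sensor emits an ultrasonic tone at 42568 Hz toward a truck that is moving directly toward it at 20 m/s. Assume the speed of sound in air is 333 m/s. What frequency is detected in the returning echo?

48008 Hz

At the truck (a moving observer), f₁ = f₀ · (v + u)/v = 42568 × 353/333 ≈ 45125 Hz.
On reflection it acts as a source moving toward the stationary detector: f₂ = f₁ · v/(v − u) = 45125 × 333/313 ≈ 48008 Hz.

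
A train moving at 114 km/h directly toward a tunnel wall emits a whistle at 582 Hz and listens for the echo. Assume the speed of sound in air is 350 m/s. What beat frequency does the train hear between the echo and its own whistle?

116 Hz

114 km/h = 31.67 m/s.
The tunnel wall receives the sound from a moving source: f₁ = f₀ · v/(v − v_e) = 582 × 350/318.33 ≈ 639.9 Hz.
On the return leg the train is a moving observer: f₂ = f₁ · (v + v_e)/v = 639.9 × 381.67/350 ≈ 697.8 Hz.
Beat against the emitted tone: |f₂ − f₀| = 2v_e·f₀/(v − v_e) = 2 × 31.67 × 582/318.33 ≈ 116 Hz.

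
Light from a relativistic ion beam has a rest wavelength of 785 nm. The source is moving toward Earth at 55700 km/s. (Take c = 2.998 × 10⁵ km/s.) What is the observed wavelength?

β = v/c = 55700/299800 = 0.1858.
Relativistic Doppler for wavelength: λ' = λ₀ · √((1 − β)/(1 + β)).
λ' = 785 × √(0.8142/1.1858) = 785 × 0.82864 ≈ 650.5 nm.

650.5 nm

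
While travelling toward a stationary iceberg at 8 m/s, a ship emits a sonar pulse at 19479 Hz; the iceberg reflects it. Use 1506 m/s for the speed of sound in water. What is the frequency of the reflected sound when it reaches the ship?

19687 Hz

The iceberg receives the sound from a moving source: f₁ = f₀ · v/(v − v_e) = 19479 × 1506/1498 ≈ 19583 Hz.
On the return leg the ship is a moving observer: f₂ = f₁ · (v + v_e)/v = 19583 × 1514/1506 ≈ 19687 Hz.
Equivalently f₂ = f₀ · (v + v_e)/(v − v_e).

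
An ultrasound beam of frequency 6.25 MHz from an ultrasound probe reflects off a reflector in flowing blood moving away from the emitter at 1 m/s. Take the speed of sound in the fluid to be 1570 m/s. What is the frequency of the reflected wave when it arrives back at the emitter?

6.242 MHz

At the reflector in flowing blood (a moving observer), f₁ = f₀ · (v − u)/v = 6.25 × 1569/1570 ≈ 6.246 MHz.
On reflection it acts as a source moving away from the stationary detector: f₂ = f₁ · v/(v + u) = 6.246 × 1570/1571 ≈ 6.242 MHz.
Equivalently f₂ = f₀ · (v − u)/(v + u).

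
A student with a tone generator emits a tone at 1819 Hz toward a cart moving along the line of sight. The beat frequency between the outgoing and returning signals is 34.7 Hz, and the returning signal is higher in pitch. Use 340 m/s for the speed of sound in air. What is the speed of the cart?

3.2 m/s

Double Doppler shift off a moving reflector: f₂ = f₀ · (v + u)/(v − u) (u > 0 toward emitter).
Returning signal is higher, so f₂ = f₀ + Δf = 1819 + 34.7 = 1853.7 Hz.
Rearranging, u = v · (f₂ − f₀)/(f₂ + f₀) = 340 × 34.7/3672.7 ≈ 3.2 m/s.
So the cart is moving at 3.2 m/s toward the emitter.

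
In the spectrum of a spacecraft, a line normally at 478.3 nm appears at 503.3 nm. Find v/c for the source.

0.051c

λ'/λ₀ = 1.0523 > 1 (redshift), so the source is receding.
λ'/λ₀ = √((1 + β)/(1 − β)) for a receding source ⇒ β = (r² − 1)/(r² + 1) with r = λ'/λ₀.
β = (1.1073 − 1)/(1.1073 + 1) ≈ 0.051.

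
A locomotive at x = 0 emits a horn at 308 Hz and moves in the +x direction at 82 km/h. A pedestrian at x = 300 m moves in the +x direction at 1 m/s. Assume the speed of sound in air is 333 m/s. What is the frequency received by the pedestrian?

330 Hz

82 km/h = 22.78 m/s.
The observer lies on the +x side, so the source is heading toward the observer and the observer is heading away from the source.
With source approaching and observer receding, f' = f · (v − v_o)/(v − v_s).
f' = 308 × (333 − 1)/(333 − 22.78) = 308 × 332/310.22 ≈ 330 Hz.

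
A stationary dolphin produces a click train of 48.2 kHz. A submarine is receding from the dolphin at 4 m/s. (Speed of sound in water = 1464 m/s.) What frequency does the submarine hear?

48.1 kHz

Only the observer moves, away from the source, so f' = f · (v − v_o)/v.
f' = 48.2 × (1464 − 4)/1464 = 48.2 × 1460/1464 ≈ 48.1 kHz.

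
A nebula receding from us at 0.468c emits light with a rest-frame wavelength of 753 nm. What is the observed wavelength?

Relativistic Doppler for wavelength: λ' = λ₀ · √((1 + β)/(1 − β)).
λ' = 753 × √(1.4680/0.5320) = 753 × 1.66114 ≈ 1250.8 nm.

1250.8 nm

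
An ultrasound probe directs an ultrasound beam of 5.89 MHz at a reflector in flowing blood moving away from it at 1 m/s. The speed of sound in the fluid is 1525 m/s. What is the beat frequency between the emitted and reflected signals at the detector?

At the reflector in flowing blood (a moving observer), f₁ = f₀ · (v − u)/v = 5.89 × 1524/1525 ≈ 5.88614 MHz.
On reflection it acts as a source moving away from the stationary detector: f₂ = f₁ · v/(v + u) = 5.88614 × 1525/1526 ≈ 5.88228 MHz.
Beat frequency (with f₀ = 5890000 Hz): |f₂ − f₀| = 2u·f₀/(v + u) = 2 × 1 × 5890000/1526 ≈ 7720 Hz.

7720 Hz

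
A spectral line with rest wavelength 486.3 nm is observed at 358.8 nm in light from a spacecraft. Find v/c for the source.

λ'/λ₀ = 0.7378 < 1 (blueshift), so the source is approaching.
λ'/λ₀ = √((1 − β)/(1 + β)) for an approaching source ⇒ β = (1 − r²)/(1 + r²) with r = λ'/λ₀.
β = (1 − 0.5444)/(1 + 0.5444) ≈ 0.295.

0.295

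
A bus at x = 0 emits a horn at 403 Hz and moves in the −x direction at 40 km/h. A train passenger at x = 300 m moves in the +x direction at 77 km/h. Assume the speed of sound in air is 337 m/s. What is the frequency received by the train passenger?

40 km/h = 11.11 m/s; 77 km/h = 21.39 m/s.
The observer lies on the +x side, so the source is heading away from the observer and the observer is heading away from the source.
Both move, so f' = f · (v − v_o)/(v + v_s).
f' = 403 × (337 − 21.39)/(337 + 11.11) = 403 × 315.61/348.11 ≈ 365 Hz.

365 Hz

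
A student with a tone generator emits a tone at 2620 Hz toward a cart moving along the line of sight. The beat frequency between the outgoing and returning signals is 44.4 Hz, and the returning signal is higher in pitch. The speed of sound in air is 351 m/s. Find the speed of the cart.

2.95 m/s

Double Doppler shift off a moving reflector: f₂ = f₀ · (v + u)/(v − u) (u > 0 toward emitter).
Returning signal is higher, so f₂ = f₀ + Δf = 2620 + 44.4 = 2664.4 Hz.
Rearranging, u = v · (f₂ − f₀)/(f₂ + f₀) = 351 × 44.4/5284.4 ≈ 2.95 m/s.
So the cart is moving at 2.95 m/s toward the emitter.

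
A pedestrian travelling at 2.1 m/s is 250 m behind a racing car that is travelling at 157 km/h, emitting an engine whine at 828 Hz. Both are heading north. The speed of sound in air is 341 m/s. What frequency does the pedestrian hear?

157 km/h = 43.61 m/s.
The pedestrian is behind, so the racing car is moving away from it while the pedestrian is moving toward the racing car.
With source receding and observer approaching, f' = f · (v + v_o)/(v + v_s).
f' = 828 × (341 + 2.1)/(341 + 43.61) = 828 × 343.1/384.61 ≈ 739 Hz.

739 Hz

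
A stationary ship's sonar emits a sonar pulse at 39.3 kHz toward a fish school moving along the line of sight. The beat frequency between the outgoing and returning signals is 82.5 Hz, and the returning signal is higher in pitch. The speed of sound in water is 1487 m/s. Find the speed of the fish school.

1.56 m/s

Double Doppler shift off a moving reflector: f₂ = f₀ · (v + u)/(v − u) (u > 0 toward emitter).
Returning signal is higher, so f₂ = f₀ + Δf = 39300 + 82.5 = 39382.5 Hz.
Rearranging, u = v · (f₂ − f₀)/(f₂ + f₀) = 1487 × 82.5/78682.5 ≈ 1.56 m/s.
So the fish school is moving at 1.56 m/s toward the emitter.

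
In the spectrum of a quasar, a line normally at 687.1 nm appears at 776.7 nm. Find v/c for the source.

λ'/λ₀ = 1.1304 > 1 (redshift), so the source is receding.
λ'/λ₀ = √((1 + β)/(1 − β)) for a receding source ⇒ β = (r² − 1)/(r² + 1) with r = λ'/λ₀.
β = (1.2778 − 1)/(1.2778 + 1) ≈ 0.122.

0.122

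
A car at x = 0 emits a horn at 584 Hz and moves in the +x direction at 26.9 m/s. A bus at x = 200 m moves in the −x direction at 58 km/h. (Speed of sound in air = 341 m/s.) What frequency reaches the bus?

58 km/h = 16.11 m/s.
The observer lies on the +x side, so the source is heading toward the observer and the observer is heading toward the source.
Both move, so f' = f · (v + v_o)/(v − v_s).
f' = 584 × (341 + 16.11)/(341 − 26.9) = 584 × 357.11/314.1 ≈ 664 Hz.

664 Hz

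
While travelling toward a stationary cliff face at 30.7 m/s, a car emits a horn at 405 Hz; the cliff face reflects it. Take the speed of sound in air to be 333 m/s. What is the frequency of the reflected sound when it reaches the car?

487 Hz

The cliff face receives the sound from a moving source: f₁ = f₀ · v/(v − v_e) = 405 × 333/302.3 ≈ 446 Hz.
On the return leg the car is a moving observer: f₂ = f₁ · (v + v_e)/v = 446 × 363.7/333 ≈ 487 Hz.
Equivalently f₂ = f₀ · (v + v_e)/(v − v_e).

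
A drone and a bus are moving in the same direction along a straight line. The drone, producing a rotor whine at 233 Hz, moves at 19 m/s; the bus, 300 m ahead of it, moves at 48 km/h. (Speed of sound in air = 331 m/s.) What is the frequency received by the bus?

48 km/h = 13.33 m/s.
The bus is ahead, so the drone is moving toward it while the bus is moving away from the drone.
Both move, so f' = f · (v − v_o)/(v − v_s).
f' = 233 × (331 − 13.33)/(331 − 19) = 233 × 317.67/312 ≈ 237 Hz.

237 Hz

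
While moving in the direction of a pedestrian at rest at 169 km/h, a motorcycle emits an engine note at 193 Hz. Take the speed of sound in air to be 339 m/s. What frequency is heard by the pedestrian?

169 km/h = 46.94 m/s.
Moving source, stationary observer: f' = f · v/(v − v_s) since the source is approaching.
f' = 193 × 339/(339 − 46.94) = 193 × 339/292.1 ≈ 224 Hz.

224 Hz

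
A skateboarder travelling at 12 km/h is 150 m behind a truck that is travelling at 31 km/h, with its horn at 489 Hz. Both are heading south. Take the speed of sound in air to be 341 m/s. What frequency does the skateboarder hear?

482 Hz

31 km/h = 8.611 m/s; 12 km/h = 3.333 m/s.
The skateboarder is behind, so the truck is moving away from it while the skateboarder is moving toward the truck.
With source receding and observer approaching, f' = f · (v + v_o)/(v + v_s).
f' = 489 × (341 + 3.333)/(341 + 8.611) = 489 × 344.33/349.61 ≈ 482 Hz.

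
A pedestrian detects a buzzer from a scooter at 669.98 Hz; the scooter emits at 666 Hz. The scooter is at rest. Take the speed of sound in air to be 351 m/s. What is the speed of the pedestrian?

f' > f, so the pedestrian is approaching.
f' = f · (v + v_o)/v ⇒ v_o = v · |f'/f − 1|.
v_o = 351 × |669.98/666 − 1| = 351 × 0.005976 ≈ 2.10 m/s.

2.10 m/s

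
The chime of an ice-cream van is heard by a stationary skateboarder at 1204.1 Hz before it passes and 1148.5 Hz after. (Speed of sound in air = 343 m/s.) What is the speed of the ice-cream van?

8.1 m/s

f₁/f₂ = (v + v_s)/(v − v_s), so v_s = v · (f₁ − f₂)/(f₁ + f₂).
v_s = 343 × (1204.1 − 1148.5)/(1204.1 + 1148.5) = 343 × 55.6/2352.6 ≈ 8.1 m/s.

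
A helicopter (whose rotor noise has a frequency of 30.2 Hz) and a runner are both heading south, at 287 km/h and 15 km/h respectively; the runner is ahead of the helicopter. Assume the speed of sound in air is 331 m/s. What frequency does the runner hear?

39.3 Hz

287 km/h = 79.72 m/s; 15 km/h = 4.167 m/s.
The runner is ahead, so the helicopter is moving toward it while the runner is moving away from the helicopter.
General Doppler shift: f' = f · (v − v_o)/(v − v_s).
f' = 30.2 × (331 − 4.167)/(331 − 79.72) = 30.2 × 326.83/251.28 ≈ 39.3 Hz.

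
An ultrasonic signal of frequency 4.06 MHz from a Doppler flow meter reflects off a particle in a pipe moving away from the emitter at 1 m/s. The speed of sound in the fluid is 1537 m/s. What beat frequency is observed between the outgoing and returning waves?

The particle in a pipe first receives the wave as a moving observer: f₁ = f₀ · (v − u)/v = 4.06 × (1537 − 1)/1537 ≈ 4.05736 MHz.
On reflection it acts as a source moving away from the stationary detector: f₂ = f₁ · v/(v + u) = 4.05736 × 1537/1538 ≈ 4.05472 MHz.
Equivalently f₂ = f₀ · (v − u)/(v + u).
Beat frequency (with f₀ = 4060000 Hz): |f₂ − f₀| = 2u·f₀/(v + u) = 2 × 1 × 4060000/1538 ≈ 5280 Hz.

5280 Hz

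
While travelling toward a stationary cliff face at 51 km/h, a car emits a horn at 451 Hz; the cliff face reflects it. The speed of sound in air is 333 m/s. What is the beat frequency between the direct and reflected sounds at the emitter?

51 km/h = 14.17 m/s.
The cliff face receives the sound from a moving source: f₁ = f₀ · v/(v − v_e) = 451 × 333/318.83 ≈ 471.0 Hz.
On the return leg the car is a moving observer: f₂ = f₁ · (v + v_e)/v = 471.0 × 347.17/333 ≈ 491.1 Hz.
Equivalently f₂ = f₀ · (v + v_e)/(v − v_e).
Beat against the emitted tone: |f₂ − f₀| = 2v_e·f₀/(v − v_e) = 2 × 14.17 × 451/318.83 ≈ 40.1 Hz.

40.1 Hz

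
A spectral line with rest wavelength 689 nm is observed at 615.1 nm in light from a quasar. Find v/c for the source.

0.113

λ'/λ₀ = 0.8927 < 1 (blueshift), so the source is approaching.
λ'/λ₀ = √((1 − β)/(1 + β)) for an approaching source ⇒ β = (1 − r²)/(1 + r²) with r = λ'/λ₀.
β = (1 − 0.7970)/(1 + 0.7970) ≈ 0.113.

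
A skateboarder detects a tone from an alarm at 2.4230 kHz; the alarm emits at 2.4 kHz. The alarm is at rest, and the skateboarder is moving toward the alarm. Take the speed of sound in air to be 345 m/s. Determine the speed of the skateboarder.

3.3 m/s

f' = f · (v + v_o)/v ⇒ v_o = v · |f'/f − 1|.
v_o = 345 × |2.4230/2.4 − 1| = 345 × 0.009583 ≈ 3.3 m/s.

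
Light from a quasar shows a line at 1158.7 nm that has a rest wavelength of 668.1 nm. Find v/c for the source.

0.501c

λ'/λ₀ = 1.7343 > 1 (redshift), so the source is receding.
λ'/λ₀ = √((1 + β)/(1 − β)) for a receding source ⇒ β = (r² − 1)/(r² + 1) with r = λ'/λ₀.
β = (3.0079 − 1)/(3.0079 + 1) ≈ 0.501.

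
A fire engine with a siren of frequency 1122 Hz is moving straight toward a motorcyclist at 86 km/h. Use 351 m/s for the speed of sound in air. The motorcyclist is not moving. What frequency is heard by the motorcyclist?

1204 Hz

86 km/h = 23.89 m/s.
Only the source moves, toward the listener, so f' = f · v/(v − v_s).
f' = 1122 × 351/(351 − 23.89) = 1122 × 351/327.1 ≈ 1204 Hz.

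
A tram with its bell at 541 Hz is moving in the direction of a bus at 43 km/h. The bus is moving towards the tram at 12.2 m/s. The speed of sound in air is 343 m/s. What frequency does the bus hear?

580 Hz

43 km/h = 11.94 m/s.
Both move, so f' = f · (v + v_o)/(v − v_s).
f' = 541 × (343 + 12.2)/(343 − 11.94) = 541 × 355.2/331.06 ≈ 580 Hz.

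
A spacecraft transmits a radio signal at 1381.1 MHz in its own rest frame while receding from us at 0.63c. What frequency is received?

Relativistic Doppler for frequency: f' = f₀ · √((1 − β)/(1 + β)).
f' = 1381.1 × √(0.3700/1.6300) = 1381.1 × 0.47644 ≈ 658.0 MHz.

658.0 MHz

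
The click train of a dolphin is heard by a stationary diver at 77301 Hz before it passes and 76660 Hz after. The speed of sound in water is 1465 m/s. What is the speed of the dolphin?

6.1 m/s

f₁/f₂ = (v + v_s)/(v − v_s), so v_s = v · (f₁ − f₂)/(f₁ + f₂).
v_s = 1465 × (77301 − 76660)/(77301 + 76660) = 1465 × 641/153961 ≈ 6.1 m/s.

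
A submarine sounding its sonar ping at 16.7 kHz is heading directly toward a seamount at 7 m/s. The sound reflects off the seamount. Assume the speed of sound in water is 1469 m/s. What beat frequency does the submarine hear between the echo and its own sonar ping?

The seamount receives the sound from a moving source: f₁ = f₀ · v/(v − v_e) = 16.7 × 1469/1462 ≈ 16.7800 kHz.
On the return leg the submarine is a moving observer: f₂ = f₁ · (v + v_e)/v = 16.7800 × 1476/1469 ≈ 16.8599 kHz.
Equivalently f₂ = f₀ · (v + v_e)/(v − v_e).
Beat against the emitted tone (with f₀ = 16700 Hz): |f₂ − f₀| = 2v_e·f₀/(v − v_e) = 2 × 7 × 16700/1462 ≈ 160 Hz.

160 Hz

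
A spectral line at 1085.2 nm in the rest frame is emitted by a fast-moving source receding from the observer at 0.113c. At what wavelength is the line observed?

1215.6 nm

Relativistic Doppler for wavelength: λ' = λ₀ · √((1 + β)/(1 − β)).
λ' = 1085.2 × √(1.1130/0.8870) = 1085.2 × 1.12017 ≈ 1215.6 nm.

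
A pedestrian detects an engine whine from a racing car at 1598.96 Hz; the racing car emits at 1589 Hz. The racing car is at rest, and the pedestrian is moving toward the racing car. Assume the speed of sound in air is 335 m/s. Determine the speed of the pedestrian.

f' = f · (v + v_o)/v ⇒ v_o = v · |f'/f − 1|.
v_o = 335 × |1598.96/1589 − 1| = 335 × 0.006268 ≈ 2.10 m/s.

2.10 m/s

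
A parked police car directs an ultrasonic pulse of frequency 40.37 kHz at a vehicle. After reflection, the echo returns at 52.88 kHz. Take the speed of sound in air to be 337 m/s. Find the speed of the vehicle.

Double Doppler shift off a moving reflector: f₂ = f₀ · (v + u)/(v − u) (u > 0 toward emitter).
Rearranging, u = v · (f₂ − f₀)/(f₂ + f₀) = 337 × 12.51/93.25 ≈ 45 m/s.
So the vehicle is moving at 45 m/s toward the emitter.

45 m/s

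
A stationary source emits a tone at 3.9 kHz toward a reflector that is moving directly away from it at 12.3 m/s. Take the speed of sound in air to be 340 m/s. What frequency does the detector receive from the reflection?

At the reflector (a moving observer), f₁ = f₀ · (v − u)/v = 3.9 × 327.7/340 ≈ 3.76 kHz.
The reflection then acts as a moving source: f₂ = f₁ · v/(v + u) ≈ 3.63 kHz.

3.63 kHz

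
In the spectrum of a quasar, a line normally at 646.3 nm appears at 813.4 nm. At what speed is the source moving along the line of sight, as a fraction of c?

λ'/λ₀ = 1.2585 > 1 (redshift), so the source is receding.
λ'/λ₀ = √((1 + β)/(1 − β)) for a receding source ⇒ β = (r² − 1)/(r² + 1) with r = λ'/λ₀.
β = (1.5839 − 1)/(1.5839 + 1) ≈ 0.226.

0.226c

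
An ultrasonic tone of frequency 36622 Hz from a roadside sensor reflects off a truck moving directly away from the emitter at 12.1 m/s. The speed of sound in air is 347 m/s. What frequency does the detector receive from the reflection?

34154 Hz

The truck first receives the wave as a moving observer: f₁ = f₀ · (v − u)/v = 36622 × (347 − 12.1)/347 ≈ 35345 Hz.
The reflection then acts as a moving source: f₂ = f₁ · v/(v + u) ≈ 34154 Hz.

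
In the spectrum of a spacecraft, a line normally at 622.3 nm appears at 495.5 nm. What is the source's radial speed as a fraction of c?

0.224c

λ'/λ₀ = 0.7962 < 1 (blueshift), so the source is approaching.
λ'/λ₀ = √((1 − β)/(1 + β)) for an approaching source ⇒ β = (1 − r²)/(1 + r²) with r = λ'/λ₀.
β = (1 − 0.6340)/(1 + 0.6340) ≈ 0.224.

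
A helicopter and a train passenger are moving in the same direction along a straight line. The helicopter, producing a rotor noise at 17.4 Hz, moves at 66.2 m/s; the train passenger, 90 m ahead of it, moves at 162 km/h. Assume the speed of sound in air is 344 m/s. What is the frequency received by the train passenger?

18.7 Hz

162 km/h = 45 m/s.
The train passenger is ahead, so the helicopter is moving toward it while the train passenger is moving away from the helicopter.
With source approaching and observer receding, f' = f · (v − v_o)/(v − v_s).
f' = 17.4 × (344 − 45)/(344 − 66.2) = 17.4 × 299/277.8 ≈ 18.7 Hz.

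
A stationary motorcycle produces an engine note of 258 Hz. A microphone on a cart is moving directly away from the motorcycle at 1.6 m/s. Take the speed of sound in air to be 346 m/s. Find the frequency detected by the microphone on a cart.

257 Hz

Only the observer moves, away from the source, so f' = f · (v − v_o)/v.
f' = 258 × (346 − 1.6)/346 = 258 × 344.4/346 ≈ 257 Hz.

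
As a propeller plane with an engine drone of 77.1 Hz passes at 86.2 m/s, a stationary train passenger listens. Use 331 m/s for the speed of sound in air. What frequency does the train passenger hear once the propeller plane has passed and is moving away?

Receding: f₂ = f · v/(v + v_s) = 77.1 × 331/417.2 ≈ 61 Hz.

61 Hz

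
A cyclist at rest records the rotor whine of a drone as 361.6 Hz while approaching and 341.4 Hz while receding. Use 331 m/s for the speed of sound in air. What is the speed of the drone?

f₁/f₂ = (v + v_s)/(v − v_s), so v_s = v · (f₁ − f₂)/(f₁ + f₂).
v_s = 331 × (361.6 − 341.4)/(361.6 + 341.4) = 331 × 20.2/703.0 ≈ 9.5 m/s.

9.5 m/s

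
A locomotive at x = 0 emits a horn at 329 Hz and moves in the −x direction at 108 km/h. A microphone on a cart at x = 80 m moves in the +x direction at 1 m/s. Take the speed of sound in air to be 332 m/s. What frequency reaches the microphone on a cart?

108 km/h = 30 m/s.
The observer lies on the +x side, so the source is heading away from the observer and the observer is heading away from the source.
General Doppler shift: f' = f · (v − v_o)/(v + v_s).
f' = 329 × (332 − 1)/(332 + 30) = 329 × 331/362 ≈ 301 Hz.

301 Hz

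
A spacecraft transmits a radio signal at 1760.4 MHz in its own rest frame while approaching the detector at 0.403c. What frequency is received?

Relativistic Doppler for frequency: f' = f₀ · √((1 + β)/(1 − β)).
f' = 1760.4 × √(1.4030/0.5970) = 1760.4 × 1.53300 ≈ 2698.7 MHz.

2698.7 MHz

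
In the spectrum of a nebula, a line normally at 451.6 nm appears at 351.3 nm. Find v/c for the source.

λ'/λ₀ = 0.7779 < 1 (blueshift), so the source is approaching.
λ'/λ₀ = √((1 − β)/(1 + β)) for an approaching source ⇒ β = (1 − r²)/(1 + r²) with r = λ'/λ₀.
β = (1 − 0.6051)/(1 + 0.6051) ≈ 0.246.

0.246c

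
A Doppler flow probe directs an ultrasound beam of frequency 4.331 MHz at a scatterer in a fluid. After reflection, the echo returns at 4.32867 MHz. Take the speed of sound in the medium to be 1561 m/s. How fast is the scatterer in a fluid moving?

Double Doppler shift off a moving reflector: f₂ = f₀ · (v + u)/(v − u) (u > 0 toward emitter).
Rearranging, u = v · (f₂ − f₀)/(f₂ + f₀) = 1561 × -0.00233/8.65967 ≈ -0.42 m/s.
So the scatterer in a fluid is moving at 0.42 m/s away from the emitter.

0.42 m/s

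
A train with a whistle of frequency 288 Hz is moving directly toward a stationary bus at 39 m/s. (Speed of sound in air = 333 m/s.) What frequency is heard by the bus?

With the source moving toward a stationary observer, f' = f · v/(v − v_s).
f' = 288 × 333/(333 − 39) = 288 × 333/294 ≈ 326 Hz.

326 Hz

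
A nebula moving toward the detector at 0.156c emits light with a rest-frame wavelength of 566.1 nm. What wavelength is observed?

Relativistic Doppler for wavelength: λ' = λ₀ · √((1 − β)/(1 + β)).
λ' = 566.1 × √(0.8440/1.1560) = 566.1 × 0.85446 ≈ 483.7 nm.

483.7 nm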